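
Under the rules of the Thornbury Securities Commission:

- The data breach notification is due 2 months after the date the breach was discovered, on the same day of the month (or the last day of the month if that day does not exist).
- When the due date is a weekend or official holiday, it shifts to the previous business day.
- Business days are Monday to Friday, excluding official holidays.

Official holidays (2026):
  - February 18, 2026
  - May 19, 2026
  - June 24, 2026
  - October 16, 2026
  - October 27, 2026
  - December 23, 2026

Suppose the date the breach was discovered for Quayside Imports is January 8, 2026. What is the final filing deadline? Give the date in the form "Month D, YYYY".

Moving 2 months forward from January 8, 2026 on the corresponding day gives March 8, 2026.
March 8, 2026 is a Sunday; the preceding business day is March 6, 2026 (Friday).
Final deadline: March 6, 2026.

March 6, 2026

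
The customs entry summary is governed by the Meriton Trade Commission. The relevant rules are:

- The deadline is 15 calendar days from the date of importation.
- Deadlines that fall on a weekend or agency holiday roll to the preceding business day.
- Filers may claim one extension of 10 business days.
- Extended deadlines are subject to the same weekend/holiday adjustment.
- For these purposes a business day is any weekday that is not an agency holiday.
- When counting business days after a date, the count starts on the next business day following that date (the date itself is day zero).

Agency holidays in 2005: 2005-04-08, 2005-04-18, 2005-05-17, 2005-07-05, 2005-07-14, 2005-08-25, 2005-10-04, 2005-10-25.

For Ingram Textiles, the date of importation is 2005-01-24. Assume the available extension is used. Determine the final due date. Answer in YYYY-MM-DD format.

2005-02-22

15 calendar days after 2005-01-24 is 2005-02-08.
Since 2005-02-08 is a Tuesday and not a holiday, the date is unchanged.
Applying the 10-business-day extension: 10 business days after 2005-02-08 is 2005-02-22.
2005-02-22 (Tuesday) is already a business day.
So the filing is due 2005-02-22.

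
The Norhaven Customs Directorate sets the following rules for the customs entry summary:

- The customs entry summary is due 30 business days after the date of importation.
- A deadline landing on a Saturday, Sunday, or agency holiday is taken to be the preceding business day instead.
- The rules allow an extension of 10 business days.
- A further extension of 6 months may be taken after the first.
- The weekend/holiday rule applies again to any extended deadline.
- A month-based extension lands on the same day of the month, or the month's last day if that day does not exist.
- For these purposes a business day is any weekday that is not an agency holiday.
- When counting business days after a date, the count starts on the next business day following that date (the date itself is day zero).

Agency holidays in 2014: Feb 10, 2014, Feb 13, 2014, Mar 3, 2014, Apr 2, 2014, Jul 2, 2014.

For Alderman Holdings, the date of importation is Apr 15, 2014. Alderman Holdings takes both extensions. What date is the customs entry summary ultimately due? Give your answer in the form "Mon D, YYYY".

Counting 30 business days after Apr 15, 2014 (skipping weekends and listed holidays) reaches May 27, 2014.
May 27, 2014 (Tuesday) is already a business day.
The 10-business-day extension runs from May 27, 2014 to Jun 10, 2014.
Jun 10, 2014 (Tuesday) is already a business day.
Applying the 6 months extension: 6 months after Jun 10, 2014 is Dec 10, 2014.
Dec 10, 2014 (Wednesday) is already a business day.
Deadline: Dec 10, 2014.

Dec 10, 2014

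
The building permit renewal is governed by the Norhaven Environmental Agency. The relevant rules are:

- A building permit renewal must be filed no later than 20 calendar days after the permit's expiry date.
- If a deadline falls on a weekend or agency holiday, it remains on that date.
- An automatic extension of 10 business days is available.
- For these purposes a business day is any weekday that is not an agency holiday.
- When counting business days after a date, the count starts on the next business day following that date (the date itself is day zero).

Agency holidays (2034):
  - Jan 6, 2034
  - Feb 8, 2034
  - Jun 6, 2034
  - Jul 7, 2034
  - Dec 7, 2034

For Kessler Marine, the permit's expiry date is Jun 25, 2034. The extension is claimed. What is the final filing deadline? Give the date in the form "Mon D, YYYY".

From Jun 25, 2034, 20 calendar days later is Jul 15, 2034.
No adjustment is made for weekends or holidays, so Jul 15, 2034 stands.
The 10-business-day extension runs from Jul 15, 2034 to Jul 28, 2034.
Jul 28, 2034 is a Friday; no weekend or holiday adjustment applies.
Deadline: Jul 28, 2034.

Jul 28, 2034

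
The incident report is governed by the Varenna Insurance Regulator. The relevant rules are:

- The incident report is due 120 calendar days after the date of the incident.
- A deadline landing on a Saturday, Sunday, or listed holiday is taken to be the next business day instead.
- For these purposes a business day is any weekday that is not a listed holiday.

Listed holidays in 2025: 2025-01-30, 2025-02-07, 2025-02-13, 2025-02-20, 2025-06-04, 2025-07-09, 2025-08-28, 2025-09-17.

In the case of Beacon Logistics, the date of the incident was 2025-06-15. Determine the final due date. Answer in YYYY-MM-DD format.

Adding 120 calendar days to 2025-06-15 gives 2025-10-13.
Since 2025-10-13 is a Monday and not a holiday, the date is unchanged.
Final deadline: 2025-10-13.

2025-10-13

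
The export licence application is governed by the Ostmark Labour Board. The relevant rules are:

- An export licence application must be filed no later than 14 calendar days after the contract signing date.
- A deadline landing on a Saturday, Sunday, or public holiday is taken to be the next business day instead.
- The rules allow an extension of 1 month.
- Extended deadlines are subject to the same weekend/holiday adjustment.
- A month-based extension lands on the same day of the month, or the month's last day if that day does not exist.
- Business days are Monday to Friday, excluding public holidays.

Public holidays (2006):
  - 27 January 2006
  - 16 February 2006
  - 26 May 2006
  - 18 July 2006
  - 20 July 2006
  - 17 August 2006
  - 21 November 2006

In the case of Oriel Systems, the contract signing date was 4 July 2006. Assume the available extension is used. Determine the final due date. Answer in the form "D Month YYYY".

21 August 2006

From 4 July 2006, 14 calendar days later is 18 July 2006.
18 July 2006 falls on a listed holiday. Rolling to the next business day gives 19 July 2006, a Wednesday.
The 1 month extension carries 19 July 2006 to 19 August 2006.
19 August 2006 falls on a Saturday. Rolling to the next business day gives 21 August 2006, a Monday.
Final deadline: 21 August 2006.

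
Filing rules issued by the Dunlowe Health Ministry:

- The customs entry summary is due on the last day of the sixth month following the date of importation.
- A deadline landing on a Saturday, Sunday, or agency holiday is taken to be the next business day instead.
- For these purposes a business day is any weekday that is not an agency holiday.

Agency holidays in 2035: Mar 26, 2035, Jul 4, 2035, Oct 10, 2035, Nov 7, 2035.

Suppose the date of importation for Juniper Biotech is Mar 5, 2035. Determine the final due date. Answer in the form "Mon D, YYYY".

6 months after Mar 5, 2035 falls in September 2035; the last day of that month is Sep 30, 2035.
Sep 30, 2035 is a Sunday, so it moves to the next business day, Oct 1, 2035 (Monday).
Final deadline: Oct 1, 2035.

Oct 1, 2035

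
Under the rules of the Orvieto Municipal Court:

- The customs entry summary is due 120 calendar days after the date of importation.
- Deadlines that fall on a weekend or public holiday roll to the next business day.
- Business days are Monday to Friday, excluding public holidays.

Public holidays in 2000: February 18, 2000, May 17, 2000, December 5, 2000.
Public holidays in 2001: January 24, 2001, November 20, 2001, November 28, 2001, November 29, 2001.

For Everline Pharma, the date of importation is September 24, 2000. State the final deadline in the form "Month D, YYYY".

From September 24, 2000, 120 calendar days later is January 22, 2001.
January 22, 2001 falls on a Monday, which is a business day, so no adjustment is needed.
Deadline: January 22, 2001.

January 22, 2001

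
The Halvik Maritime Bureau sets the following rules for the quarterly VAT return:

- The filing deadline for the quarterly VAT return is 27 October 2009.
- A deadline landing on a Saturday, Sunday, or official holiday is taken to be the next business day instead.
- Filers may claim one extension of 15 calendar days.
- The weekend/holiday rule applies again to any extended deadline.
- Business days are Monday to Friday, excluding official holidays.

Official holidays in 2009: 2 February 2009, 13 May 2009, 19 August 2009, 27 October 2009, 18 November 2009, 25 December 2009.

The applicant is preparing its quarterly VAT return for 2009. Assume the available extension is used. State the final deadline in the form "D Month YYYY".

The stated deadline is 27 October 2009.
27 October 2009 falls on a listed holiday. Rolling to the next business day gives 28 October 2009, a Wednesday.
Add the 15 calendar-day extension to 28 October 2009: 12 November 2009.
12 November 2009 is a Thursday and not a listed holiday, so it stands.
So the filing is due 12 November 2009.

12 November 2009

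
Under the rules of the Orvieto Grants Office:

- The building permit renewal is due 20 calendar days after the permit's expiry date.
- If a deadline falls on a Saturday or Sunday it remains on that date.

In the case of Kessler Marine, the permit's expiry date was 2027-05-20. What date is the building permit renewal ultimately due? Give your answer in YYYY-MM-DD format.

2027-06-09

Trigger date 2027-05-20 + 20 calendar days = 2027-06-09.
No adjustment is made for weekends or holidays, so 2027-06-09 stands.
So the filing is due 2027-06-09.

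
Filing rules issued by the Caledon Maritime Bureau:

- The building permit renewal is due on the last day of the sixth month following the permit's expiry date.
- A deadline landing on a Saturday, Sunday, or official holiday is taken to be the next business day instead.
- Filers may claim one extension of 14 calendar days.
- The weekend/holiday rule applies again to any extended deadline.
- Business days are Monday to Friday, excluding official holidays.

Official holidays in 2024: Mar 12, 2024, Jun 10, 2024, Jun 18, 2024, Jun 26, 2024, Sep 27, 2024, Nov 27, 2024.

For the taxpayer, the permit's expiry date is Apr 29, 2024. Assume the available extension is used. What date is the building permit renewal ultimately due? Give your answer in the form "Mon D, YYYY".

Nov 14, 2024

The sixth month after Apr 29, 2024 is October 2024, whose last day is Oct 31, 2024.
Oct 31, 2024 is a Thursday and not a listed holiday, so it stands.
The 14-calendar-day extension moves the deadline from Oct 31, 2024 to Nov 14, 2024.
Nov 14, 2024 is a Thursday and not a listed holiday, so it stands.
Deadline: Nov 14, 2024.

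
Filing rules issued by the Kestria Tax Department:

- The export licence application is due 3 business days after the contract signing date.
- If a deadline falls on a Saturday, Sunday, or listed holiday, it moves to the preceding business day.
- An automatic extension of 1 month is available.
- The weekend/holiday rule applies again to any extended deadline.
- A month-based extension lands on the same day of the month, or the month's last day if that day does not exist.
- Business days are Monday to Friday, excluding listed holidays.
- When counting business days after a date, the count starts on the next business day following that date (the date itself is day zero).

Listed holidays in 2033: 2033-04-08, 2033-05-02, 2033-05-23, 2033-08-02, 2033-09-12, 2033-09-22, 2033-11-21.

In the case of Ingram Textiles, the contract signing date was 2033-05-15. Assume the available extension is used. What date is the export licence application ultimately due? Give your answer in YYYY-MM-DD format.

2033-06-17

Counting 3 business days after 2033-05-15 (skipping weekends and listed holidays) reaches 2033-05-18.
2033-05-18 is a Wednesday and not a listed holiday, so it stands.
Applying the 1 month extension: 1 month after 2033-05-18 is 2033-06-18.
2033-06-18 is a Saturday; the preceding business day is 2033-06-17 (Friday).
The final due date is 2033-06-17.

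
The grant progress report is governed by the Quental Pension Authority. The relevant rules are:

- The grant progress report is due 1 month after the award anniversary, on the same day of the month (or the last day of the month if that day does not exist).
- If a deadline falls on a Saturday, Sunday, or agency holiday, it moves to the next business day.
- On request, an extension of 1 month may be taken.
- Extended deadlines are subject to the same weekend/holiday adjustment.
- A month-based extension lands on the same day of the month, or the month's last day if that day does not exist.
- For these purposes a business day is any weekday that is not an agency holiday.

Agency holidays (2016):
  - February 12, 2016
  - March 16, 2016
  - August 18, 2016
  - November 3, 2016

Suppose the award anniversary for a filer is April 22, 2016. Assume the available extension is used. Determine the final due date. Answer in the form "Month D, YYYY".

1 month after April 22, 2016, on the same day of the month, is May 22, 2016.
May 22, 2016 falls on a Sunday. Rolling to the next business day gives May 23, 2016, a Monday.
Add 1 month to May 23, 2016: June 23, 2016.
Since June 23, 2016 is a Thursday and not a holiday, the date is unchanged.
So the filing is due June 23, 2016.

June 23, 2016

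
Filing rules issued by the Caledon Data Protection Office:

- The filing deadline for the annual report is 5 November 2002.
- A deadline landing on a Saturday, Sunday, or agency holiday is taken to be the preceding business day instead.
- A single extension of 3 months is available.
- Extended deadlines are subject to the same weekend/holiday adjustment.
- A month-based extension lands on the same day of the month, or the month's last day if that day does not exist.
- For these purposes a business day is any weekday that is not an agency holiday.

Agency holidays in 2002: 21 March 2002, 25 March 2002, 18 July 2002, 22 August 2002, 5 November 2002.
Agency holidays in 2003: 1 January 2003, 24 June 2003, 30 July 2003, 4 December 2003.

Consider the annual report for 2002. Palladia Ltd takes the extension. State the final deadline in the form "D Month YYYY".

4 February 2003

The statutory due date is 5 November 2002.
Because 5 November 2002 is a listed holiday, the deadline becomes 4 November 2002 (Monday).
Add 3 months to 4 November 2002: 4 February 2003.
Since 4 February 2003 is a Tuesday and not a holiday, the date is unchanged.
Final deadline: 4 February 2003.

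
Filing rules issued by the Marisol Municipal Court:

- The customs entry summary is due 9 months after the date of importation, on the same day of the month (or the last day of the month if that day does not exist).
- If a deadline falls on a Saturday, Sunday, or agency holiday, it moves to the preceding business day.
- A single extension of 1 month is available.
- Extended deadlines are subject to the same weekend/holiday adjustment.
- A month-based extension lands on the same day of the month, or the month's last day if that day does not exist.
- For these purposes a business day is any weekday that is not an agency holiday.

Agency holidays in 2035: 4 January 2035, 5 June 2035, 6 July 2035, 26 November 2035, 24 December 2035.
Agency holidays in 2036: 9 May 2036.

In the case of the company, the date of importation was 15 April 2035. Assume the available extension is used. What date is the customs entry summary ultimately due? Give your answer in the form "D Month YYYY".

15 February 2036

9 months after 15 April 2035, on the same day of the month, is 15 January 2036.
15 January 2036 is a Tuesday and not a listed holiday, so it stands.
Applying the 1 month extension: 1 month after 15 January 2036 is 15 February 2036.
15 February 2036 falls on a Friday, which is a business day, so no adjustment is needed.
So the filing is due 15 February 2036.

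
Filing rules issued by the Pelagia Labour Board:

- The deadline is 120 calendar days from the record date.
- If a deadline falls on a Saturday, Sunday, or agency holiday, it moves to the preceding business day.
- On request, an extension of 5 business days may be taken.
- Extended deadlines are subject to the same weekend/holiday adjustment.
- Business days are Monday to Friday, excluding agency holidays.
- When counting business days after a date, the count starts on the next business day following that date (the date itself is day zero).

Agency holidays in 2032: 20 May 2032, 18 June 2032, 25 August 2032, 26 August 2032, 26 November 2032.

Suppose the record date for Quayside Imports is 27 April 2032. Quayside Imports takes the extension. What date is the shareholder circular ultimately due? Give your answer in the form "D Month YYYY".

2 September 2032

Trigger date 27 April 2032 + 120 calendar days = 25 August 2032.
25 August 2032 is a listed holiday; the preceding business day is 24 August 2032 (Tuesday).
The 5-business-day extension runs from 24 August 2032 to 2 September 2032.
Since 2 September 2032 is a Thursday and not a holiday, the date is unchanged.
Final deadline: 2 September 2032.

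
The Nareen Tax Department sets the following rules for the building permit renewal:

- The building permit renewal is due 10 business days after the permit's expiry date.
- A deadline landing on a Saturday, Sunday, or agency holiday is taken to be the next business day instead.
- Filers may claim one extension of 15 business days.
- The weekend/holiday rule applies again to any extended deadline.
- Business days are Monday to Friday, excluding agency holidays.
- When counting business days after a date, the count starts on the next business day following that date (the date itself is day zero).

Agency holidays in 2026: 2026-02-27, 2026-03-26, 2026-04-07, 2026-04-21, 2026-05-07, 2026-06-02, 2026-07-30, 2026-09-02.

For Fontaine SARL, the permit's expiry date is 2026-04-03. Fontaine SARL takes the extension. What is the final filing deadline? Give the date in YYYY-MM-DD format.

10 business days after 2026-04-03, excluding weekends and holidays, is 2026-04-20.
2026-04-20 falls on a Monday, which is a business day, so no adjustment is needed.
The 15-business-day extension runs from 2026-04-20 to 2026-05-13.
2026-05-13 is a Wednesday and not a listed holiday, so it stands.
Final deadline: 2026-05-13.

2026-05-13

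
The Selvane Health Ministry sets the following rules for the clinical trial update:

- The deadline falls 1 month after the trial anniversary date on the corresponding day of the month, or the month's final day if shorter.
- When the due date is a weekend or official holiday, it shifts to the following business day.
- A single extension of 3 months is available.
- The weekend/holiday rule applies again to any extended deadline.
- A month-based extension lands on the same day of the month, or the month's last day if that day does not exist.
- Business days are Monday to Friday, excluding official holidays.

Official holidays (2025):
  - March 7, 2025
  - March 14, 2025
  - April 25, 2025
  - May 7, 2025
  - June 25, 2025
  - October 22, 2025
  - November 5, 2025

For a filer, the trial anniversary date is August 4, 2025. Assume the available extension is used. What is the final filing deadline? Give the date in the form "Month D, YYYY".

December 4, 2025

1 month from August 4, 2025 is September 4, 2025.
September 4, 2025 (Thursday) is already a business day.
The 3 months extension carries September 4, 2025 to December 4, 2025.
December 4, 2025 (Thursday) is already a business day.
Deadline: December 4, 2025.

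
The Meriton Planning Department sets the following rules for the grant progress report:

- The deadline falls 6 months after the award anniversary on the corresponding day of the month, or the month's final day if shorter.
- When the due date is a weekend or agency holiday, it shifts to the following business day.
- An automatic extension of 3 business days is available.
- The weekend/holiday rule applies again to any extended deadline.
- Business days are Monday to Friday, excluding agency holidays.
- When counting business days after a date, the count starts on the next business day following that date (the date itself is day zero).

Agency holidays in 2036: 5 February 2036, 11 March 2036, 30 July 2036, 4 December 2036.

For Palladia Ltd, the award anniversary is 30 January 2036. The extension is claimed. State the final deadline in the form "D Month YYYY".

6 months after 30 January 2036, on the same day of the month, is 30 July 2036.
30 July 2036 is a listed holiday, so it moves to the next business day, 31 July 2036 (Thursday).
Counting 3 further business days from 31 July 2036 reaches 5 August 2036.
5 August 2036 is a Tuesday and not a listed holiday, so it stands.
So the filing is due 5 August 2036.

5 August 2036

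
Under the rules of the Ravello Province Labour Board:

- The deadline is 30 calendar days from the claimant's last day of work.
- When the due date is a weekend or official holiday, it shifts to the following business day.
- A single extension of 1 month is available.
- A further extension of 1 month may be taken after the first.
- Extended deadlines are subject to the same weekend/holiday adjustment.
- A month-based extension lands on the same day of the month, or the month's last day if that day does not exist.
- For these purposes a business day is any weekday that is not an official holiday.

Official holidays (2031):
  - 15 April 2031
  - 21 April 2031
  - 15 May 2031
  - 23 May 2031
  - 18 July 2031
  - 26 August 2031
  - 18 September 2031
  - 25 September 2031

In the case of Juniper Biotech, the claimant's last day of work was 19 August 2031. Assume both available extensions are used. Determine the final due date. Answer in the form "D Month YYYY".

Trigger date 19 August 2031 + 30 calendar days = 18 September 2031.
18 September 2031 is a listed holiday; the next business day is 19 September 2031 (Friday).
The 1 month extension carries 19 September 2031 to 19 October 2031.
19 October 2031 falls on a Sunday. Rolling to the next business day gives 20 October 2031, a Monday.
The 1 month extension carries 20 October 2031 to 20 November 2031.
Since 20 November 2031 is a Thursday and not a holiday, the date is unchanged.
Final deadline: 20 November 2031.

20 November 2031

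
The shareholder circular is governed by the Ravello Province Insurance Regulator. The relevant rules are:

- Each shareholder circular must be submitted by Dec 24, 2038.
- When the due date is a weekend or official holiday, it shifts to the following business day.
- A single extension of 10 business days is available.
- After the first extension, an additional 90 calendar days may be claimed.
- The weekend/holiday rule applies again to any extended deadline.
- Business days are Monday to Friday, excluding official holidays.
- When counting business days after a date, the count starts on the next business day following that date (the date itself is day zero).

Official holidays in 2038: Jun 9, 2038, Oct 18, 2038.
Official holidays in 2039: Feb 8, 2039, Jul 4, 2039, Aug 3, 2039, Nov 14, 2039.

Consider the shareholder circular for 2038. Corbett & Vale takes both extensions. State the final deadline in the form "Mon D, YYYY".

Apr 7, 2039

Start from the fixed due date, Dec 24, 2038.
Since Dec 24, 2038 is a Friday and not a holiday, the date is unchanged.
The 10-business-day extension runs from Dec 24, 2038 to Jan 7, 2039.
Jan 7, 2039 is a Friday and not a listed holiday, so it stands.
With the 90-day extension, Jan 7, 2039 becomes Apr 7, 2039.
Apr 7, 2039 falls on a Thursday, which is a business day, so no adjustment is needed.
Deadline: Apr 7, 2039.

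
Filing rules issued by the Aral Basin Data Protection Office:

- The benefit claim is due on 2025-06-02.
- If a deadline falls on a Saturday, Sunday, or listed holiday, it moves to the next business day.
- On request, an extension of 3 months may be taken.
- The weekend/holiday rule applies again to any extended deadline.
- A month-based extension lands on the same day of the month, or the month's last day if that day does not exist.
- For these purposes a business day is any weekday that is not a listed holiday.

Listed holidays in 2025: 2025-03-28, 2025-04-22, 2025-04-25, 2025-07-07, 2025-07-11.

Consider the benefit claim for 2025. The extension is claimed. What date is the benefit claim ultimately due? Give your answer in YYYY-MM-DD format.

2025-09-02

Start from the fixed due date, 2025-06-02.
2025-06-02 falls on a Monday, which is a business day, so no adjustment is needed.
The 3 months extension carries 2025-06-02 to 2025-09-02.
2025-09-02 (Tuesday) is already a business day.
The final due date is 2025-09-02.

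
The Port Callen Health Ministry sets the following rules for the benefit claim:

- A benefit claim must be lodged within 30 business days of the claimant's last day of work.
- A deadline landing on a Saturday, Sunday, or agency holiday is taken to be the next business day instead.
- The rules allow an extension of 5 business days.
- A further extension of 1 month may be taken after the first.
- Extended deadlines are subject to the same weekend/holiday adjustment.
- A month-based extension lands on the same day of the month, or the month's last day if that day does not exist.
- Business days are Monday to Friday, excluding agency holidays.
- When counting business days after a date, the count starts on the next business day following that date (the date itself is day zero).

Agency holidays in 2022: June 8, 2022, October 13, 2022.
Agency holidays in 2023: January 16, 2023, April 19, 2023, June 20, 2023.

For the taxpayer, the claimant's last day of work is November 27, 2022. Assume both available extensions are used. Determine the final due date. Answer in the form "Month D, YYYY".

February 13, 2023

30 business days after November 27, 2022, excluding weekends and holidays, is January 6, 2023.
January 6, 2023 is a Friday and not a listed holiday, so it stands.
Counting 5 further business days from January 6, 2023 reaches January 13, 2023.
January 13, 2023 (Friday) is already a business day.
Applying the 1 month extension: 1 month after January 13, 2023 is February 13, 2023.
February 13, 2023 is a Monday and not a listed holiday, so it stands.
The final due date is February 13, 2023.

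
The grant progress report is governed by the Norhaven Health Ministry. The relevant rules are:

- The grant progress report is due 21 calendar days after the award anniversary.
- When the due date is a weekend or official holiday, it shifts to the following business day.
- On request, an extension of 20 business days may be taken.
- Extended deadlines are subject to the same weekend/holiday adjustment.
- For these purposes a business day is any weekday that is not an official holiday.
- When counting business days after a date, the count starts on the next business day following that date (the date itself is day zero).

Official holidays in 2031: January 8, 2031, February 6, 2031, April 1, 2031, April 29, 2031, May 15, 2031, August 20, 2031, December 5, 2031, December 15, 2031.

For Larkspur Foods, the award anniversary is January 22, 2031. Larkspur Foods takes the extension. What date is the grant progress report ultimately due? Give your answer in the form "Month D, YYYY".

March 12, 2031

Trigger date January 22, 2031 + 21 calendar days = February 12, 2031.
February 12, 2031 falls on a Wednesday, which is a business day, so no adjustment is needed.
Counting 20 further business days from February 12, 2031 reaches March 12, 2031.
March 12, 2031 falls on a Wednesday, which is a business day, so no adjustment is needed.
The final due date is March 12, 2031.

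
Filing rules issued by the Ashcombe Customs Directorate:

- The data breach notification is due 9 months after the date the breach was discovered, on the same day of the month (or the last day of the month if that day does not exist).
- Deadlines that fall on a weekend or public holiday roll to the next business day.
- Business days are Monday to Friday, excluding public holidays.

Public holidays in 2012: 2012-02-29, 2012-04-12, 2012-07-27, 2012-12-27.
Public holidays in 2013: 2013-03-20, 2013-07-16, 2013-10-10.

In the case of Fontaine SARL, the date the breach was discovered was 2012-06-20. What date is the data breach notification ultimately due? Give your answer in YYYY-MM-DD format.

9 months from 2012-06-20 is 2013-03-20.
2013-03-20 falls on a listed holiday. Rolling to the next business day gives 2013-03-21, a Thursday.
The final due date is 2013-03-21.

2013-03-21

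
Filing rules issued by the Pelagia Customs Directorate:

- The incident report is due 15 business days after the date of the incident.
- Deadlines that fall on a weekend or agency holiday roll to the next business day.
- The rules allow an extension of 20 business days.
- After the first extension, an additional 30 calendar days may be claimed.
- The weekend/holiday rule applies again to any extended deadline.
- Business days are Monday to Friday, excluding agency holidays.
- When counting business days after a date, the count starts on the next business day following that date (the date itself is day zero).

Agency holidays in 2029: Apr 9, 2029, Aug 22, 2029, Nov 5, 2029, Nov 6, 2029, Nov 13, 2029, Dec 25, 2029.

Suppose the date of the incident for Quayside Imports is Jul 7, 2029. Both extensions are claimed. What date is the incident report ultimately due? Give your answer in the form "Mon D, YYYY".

Starting the day after Jul 7, 2029 and counting 15 business days lands on Jul 27, 2029.
Jul 27, 2029 falls on a Friday, which is a business day, so no adjustment is needed.
The 20-business-day extension runs from Jul 27, 2029 to Aug 27, 2029.
Aug 27, 2029 falls on a Monday, which is a business day, so no adjustment is needed.
With the 30-day extension, Aug 27, 2029 becomes Sep 26, 2029.
Sep 26, 2029 is a Wednesday and not a listed holiday, so it stands.
Final deadline: Sep 26, 2029.

Sep 26, 2029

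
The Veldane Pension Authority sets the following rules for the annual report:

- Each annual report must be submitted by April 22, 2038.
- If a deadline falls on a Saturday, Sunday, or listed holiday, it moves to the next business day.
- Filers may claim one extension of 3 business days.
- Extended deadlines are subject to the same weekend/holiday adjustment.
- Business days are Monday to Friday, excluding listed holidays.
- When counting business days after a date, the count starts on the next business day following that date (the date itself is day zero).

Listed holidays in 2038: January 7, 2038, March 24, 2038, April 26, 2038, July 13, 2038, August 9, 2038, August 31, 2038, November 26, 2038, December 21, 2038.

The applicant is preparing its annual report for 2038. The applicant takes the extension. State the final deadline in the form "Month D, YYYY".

Start from the fixed due date, April 22, 2038.
April 22, 2038 falls on a Thursday, which is a business day, so no adjustment is needed.
Counting 3 further business days from April 22, 2038 reaches April 28, 2038.
April 28, 2038 falls on a Wednesday, which is a business day, so no adjustment is needed.
Deadline: April 28, 2038.

April 28, 2038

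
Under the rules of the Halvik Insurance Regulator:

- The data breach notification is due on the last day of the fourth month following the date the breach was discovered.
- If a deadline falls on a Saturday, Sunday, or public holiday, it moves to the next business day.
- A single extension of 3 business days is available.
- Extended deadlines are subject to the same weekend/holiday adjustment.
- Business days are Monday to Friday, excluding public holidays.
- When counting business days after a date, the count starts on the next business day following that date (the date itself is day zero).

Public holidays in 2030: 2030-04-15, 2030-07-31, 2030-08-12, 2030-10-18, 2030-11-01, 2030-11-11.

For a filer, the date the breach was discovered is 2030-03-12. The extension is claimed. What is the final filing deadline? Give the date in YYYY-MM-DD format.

4 months after 2030-03-12 is July 2030; that month ends on 2030-07-31.
2030-07-31 is a listed holiday; the next business day is 2030-08-01 (Thursday).
Applying the 3-business-day extension: 3 business days after 2030-08-01 is 2030-08-06.
2030-08-06 (Tuesday) is already a business day.
Deadline: 2030-08-06.

2030-08-06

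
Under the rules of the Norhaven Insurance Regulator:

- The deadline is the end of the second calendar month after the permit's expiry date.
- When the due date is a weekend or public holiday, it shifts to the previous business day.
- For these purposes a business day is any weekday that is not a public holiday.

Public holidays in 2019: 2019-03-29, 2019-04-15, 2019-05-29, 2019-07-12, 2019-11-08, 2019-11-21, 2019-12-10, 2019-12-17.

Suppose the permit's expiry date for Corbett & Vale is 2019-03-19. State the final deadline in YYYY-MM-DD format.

2019-05-31

2 months after 2019-03-19 is May 2019; that month ends on 2019-05-31.
2019-05-31 falls on a Friday, which is a business day, so no adjustment is needed.
Final deadline: 2019-05-31.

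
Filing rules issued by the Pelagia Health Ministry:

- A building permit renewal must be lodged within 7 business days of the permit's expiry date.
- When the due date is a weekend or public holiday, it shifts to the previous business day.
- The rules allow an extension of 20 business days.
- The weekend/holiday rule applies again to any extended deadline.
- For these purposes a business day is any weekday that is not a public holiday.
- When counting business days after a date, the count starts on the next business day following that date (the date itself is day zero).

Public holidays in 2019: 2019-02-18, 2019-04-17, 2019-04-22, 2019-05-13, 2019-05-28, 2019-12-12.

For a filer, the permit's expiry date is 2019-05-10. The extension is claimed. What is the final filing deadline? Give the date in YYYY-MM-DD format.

7 business days after 2019-05-10, excluding weekends and holidays, is 2019-05-22.
2019-05-22 falls on a Wednesday, which is a business day, so no adjustment is needed.
Applying the 20-business-day extension: 20 business days after 2019-05-22 is 2019-06-20.
Since 2019-06-20 is a Thursday and not a holiday, the date is unchanged.
Final deadline: 2019-06-20.

2019-06-20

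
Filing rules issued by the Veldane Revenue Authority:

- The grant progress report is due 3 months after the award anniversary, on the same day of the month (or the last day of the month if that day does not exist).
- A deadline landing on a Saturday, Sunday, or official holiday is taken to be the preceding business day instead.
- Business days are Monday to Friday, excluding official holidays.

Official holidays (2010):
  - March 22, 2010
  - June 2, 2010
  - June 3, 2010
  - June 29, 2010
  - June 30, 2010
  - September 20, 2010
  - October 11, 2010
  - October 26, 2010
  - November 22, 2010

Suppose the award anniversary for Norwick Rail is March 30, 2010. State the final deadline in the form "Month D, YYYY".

3 months from March 30, 2010 is June 30, 2010.
Because June 30, 2010 is a listed holiday, the deadline becomes June 28, 2010 (Monday).
Deadline: June 28, 2010.

June 28, 2010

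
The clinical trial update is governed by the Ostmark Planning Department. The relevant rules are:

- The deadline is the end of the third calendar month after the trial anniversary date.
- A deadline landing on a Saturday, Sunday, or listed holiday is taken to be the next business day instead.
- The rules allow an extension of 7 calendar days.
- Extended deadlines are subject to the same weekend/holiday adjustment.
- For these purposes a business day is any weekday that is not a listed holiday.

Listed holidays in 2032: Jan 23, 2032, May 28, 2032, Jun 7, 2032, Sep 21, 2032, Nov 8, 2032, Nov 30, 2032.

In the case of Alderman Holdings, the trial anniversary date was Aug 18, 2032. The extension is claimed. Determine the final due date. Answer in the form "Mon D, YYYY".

Dec 8, 2032

3 months after Aug 18, 2032 is November 2032; that month ends on Nov 30, 2032.
Nov 30, 2032 is a listed holiday; the next business day is Dec 1, 2032 (Wednesday).
The 7-calendar-day extension moves the deadline from Dec 1, 2032 to Dec 8, 2032.
Dec 8, 2032 (Wednesday) is already a business day.
The final due date is Dec 8, 2032.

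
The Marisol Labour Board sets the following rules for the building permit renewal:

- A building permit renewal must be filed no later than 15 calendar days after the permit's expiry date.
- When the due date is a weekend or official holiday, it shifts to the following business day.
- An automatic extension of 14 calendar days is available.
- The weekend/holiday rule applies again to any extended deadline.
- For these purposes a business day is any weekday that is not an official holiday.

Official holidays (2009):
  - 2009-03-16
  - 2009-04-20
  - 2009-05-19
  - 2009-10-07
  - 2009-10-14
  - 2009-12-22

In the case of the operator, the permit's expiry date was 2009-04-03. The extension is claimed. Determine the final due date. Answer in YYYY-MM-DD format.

2009-05-05

Adding 15 calendar days to 2009-04-03 gives 2009-04-18.
2009-04-18 falls on a Saturday. Rolling to the next business day gives 2009-04-21, a Tuesday.
Applying the 14-calendar-day extension: 2009-04-21 + 14 days = 2009-05-05.
Since 2009-05-05 is a Tuesday and not a holiday, the date is unchanged.
Final deadline: 2009-05-05.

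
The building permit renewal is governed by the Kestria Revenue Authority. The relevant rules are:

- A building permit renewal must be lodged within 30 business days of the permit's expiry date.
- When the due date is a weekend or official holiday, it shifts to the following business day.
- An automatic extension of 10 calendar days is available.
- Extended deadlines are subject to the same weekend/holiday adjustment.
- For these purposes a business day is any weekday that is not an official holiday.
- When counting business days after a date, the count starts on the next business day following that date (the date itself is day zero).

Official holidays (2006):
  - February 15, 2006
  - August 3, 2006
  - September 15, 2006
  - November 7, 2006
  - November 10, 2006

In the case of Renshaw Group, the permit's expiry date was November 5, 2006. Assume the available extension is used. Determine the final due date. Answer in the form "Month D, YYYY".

December 29, 2006

30 business days after November 5, 2006, excluding weekends and holidays, is December 19, 2006.
December 19, 2006 is a Tuesday and not a listed holiday, so it stands.
The 10-calendar-day extension moves the deadline from December 19, 2006 to December 29, 2006.
Since December 29, 2006 is a Friday and not a holiday, the date is unchanged.
The final due date is December 29, 2006.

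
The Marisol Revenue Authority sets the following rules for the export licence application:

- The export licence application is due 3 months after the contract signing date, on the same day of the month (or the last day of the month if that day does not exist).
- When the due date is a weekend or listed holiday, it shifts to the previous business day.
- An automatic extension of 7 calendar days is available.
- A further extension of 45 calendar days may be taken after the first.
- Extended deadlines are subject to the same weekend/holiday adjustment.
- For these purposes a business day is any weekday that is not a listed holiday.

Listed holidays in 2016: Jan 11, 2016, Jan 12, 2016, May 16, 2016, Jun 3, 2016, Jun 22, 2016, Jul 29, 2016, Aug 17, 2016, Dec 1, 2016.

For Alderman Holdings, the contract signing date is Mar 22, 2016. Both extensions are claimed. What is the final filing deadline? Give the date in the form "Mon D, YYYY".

Moving 3 months forward from Mar 22, 2016 on the corresponding day gives Jun 22, 2016.
Jun 22, 2016 is a listed holiday; the preceding business day is Jun 21, 2016 (Tuesday).
Add the 7 calendar-day extension to Jun 21, 2016: Jun 28, 2016.
Jun 28, 2016 is a Tuesday and not a listed holiday, so it stands.
Add the 45 calendar-day extension to Jun 28, 2016: Aug 12, 2016.
Aug 12, 2016 falls on a Friday, which is a business day, so no adjustment is needed.
So the filing is due Aug 12, 2016.

Aug 12, 2016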